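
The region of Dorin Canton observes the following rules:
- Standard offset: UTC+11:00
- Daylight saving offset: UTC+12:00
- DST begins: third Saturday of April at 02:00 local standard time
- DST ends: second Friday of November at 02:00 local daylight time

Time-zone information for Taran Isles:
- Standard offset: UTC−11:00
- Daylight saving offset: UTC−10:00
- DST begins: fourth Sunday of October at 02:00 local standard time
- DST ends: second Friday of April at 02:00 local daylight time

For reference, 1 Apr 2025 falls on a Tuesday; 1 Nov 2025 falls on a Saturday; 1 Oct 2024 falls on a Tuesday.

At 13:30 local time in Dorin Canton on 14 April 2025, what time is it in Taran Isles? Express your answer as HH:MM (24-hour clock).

15:30

1 April 2025 is a Tuesday, so the first Saturday is April 5 and the third is April 19.
1 November 2025 is a Saturday, so the first Friday is November 7 and the second is November 14.
Daylight saving runs 19 April – 14 November; 14 April 2025 is outside that window, so Dorin Canton is on standard time at UTC+11:00.
13:30 Dorin Canton − 11h = 02:30 UTC.
1 October 2024 is a Tuesday, so the first Sunday is October 6 and the fourth is October 27.
1 April 2025 is a Tuesday, so the first Friday is April 4 and the second is April 11.
At the standard offset (UTC−11:00), 02:30 UTC − 11h = 15:30 Taran Isles standard time (rolling into the previous day, 13 April 2025).
The standard-time date in Taran Isles, 13 April 2025, does not fall between 27 October 2024 and 11 April 2025, so daylight saving is not in effect and Taran Isles is at UTC−11:00.
02:30 UTC − 11h = 15:30 Taran Isles (rolling into the previous day, 13 April 2025).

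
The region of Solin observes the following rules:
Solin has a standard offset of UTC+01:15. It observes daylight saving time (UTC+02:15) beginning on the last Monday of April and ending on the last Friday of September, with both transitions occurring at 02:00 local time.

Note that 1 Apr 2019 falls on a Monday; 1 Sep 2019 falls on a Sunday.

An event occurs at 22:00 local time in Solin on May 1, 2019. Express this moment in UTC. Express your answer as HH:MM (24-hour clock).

19:45

1 April 2019 is a Monday, so Mondays fall on 1, 8, 15, 22, 29; the last is April 29.
1 September 2019 is a Sunday, so Fridays fall on 6, 13, 20, 27; the last is September 27.
May 1, 2019 falls between 29 April and 27 September, so daylight saving is in effect and Solin is at UTC+02:15.
22:00 local − 2h15m = 19:45 UTC.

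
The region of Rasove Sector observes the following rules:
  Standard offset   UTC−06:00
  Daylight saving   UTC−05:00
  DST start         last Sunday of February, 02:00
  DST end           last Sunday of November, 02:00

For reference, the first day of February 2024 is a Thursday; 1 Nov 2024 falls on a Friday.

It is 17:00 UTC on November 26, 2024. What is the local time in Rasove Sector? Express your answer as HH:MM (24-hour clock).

11:00

1 February 2024 is a Thursday, so Sundays fall on 4, 11, 18, 25; the last is February 25.
1 November 2024 is a Friday, so Sundays fall on 3, 10, 17, 24; the last is November 24.
At the standard offset (UTC−06:00), 17:00 UTC − 6h = 11:00 Rasove Sector standard time.
The standard-time date in Rasove Sector, November 26, 2024, does not fall between 25 February and 24 November, so daylight saving is not in effect and Rasove Sector is at UTC−06:00.
17:00 UTC − 6h = 11:00 local.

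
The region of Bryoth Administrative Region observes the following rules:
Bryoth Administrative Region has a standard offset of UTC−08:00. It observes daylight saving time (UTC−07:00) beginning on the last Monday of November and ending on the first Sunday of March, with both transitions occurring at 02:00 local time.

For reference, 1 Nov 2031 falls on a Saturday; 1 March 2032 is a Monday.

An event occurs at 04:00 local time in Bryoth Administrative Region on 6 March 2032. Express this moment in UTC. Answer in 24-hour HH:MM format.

11:00

1 November 2031 is a Saturday, so Mondays fall on 3, 10, 17, 24; the last is November 24.
1 March 2032 is a Monday, so the first Sunday is March 7.
Daylight saving runs 24 November 2031 – 7 March 2032; 6 March 2032 is inside that window, so Bryoth Administrative Region is at UTC−07:00.
04:00 local + 7h = 11:00 UTC.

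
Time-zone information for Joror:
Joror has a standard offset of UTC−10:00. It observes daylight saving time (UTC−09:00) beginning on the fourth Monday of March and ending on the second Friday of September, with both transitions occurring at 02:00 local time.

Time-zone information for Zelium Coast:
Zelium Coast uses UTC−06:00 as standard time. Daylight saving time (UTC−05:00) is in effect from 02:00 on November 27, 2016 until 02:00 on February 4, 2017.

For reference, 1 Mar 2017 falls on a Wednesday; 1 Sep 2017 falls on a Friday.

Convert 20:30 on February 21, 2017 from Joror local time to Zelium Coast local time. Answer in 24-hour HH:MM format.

1 March 2017 is a Wednesday, so the first Monday is March 6 and the fourth is March 27.
1 September 2017 is a Friday, so the first Friday is September 1 and the second is September 8.
Daylight saving runs 27 March – 8 September; February 21, 2017 is outside that window, so Joror is on standard time at UTC−10:00.
20:30 Joror + 10h = 06:30 UTC (rolling into the next day, 22 February 2017).
At the standard offset (UTC−06:00), 06:30 UTC − 6h = 00:30 Zelium Coast standard time.
Daylight saving runs 27 November 2016 – 4 February 2017; the standard-time date in Zelium Coast, February 22, 2017, is outside that window, so Zelium Coast is on standard time at UTC−06:00.
06:30 UTC − 6h = 00:30 Zelium Coast.

00:30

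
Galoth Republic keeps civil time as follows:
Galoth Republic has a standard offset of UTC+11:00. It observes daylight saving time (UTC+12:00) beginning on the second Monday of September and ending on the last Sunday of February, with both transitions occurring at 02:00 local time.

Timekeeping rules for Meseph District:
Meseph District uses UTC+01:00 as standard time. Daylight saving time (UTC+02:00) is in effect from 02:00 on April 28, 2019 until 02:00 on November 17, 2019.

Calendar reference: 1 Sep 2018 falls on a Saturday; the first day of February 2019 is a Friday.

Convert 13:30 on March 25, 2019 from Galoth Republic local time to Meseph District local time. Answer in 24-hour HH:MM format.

03:30

1 September 2018 is a Saturday, so the first Monday is September 3 and the second is September 10.
1 February 2019 is a Friday, so Sundays fall on 3, 10, 17, 24; the last is February 24.
March 25, 2019 does not fall between 10 September 2018 and 24 February 2019, so daylight saving is not in effect and Galoth Republic is at UTC+11:00.
13:30 Galoth Republic − 11h = 02:30 UTC.
At the standard offset (UTC+01:00), 02:30 UTC + 1h = 03:30 Meseph District standard time.
The standard-time date in Meseph District, March 25, 2019, does not fall between 28 April and 17 November, so daylight saving is not in effect and Meseph District is at UTC+01:00.
02:30 UTC + 1h = 03:30 Meseph District.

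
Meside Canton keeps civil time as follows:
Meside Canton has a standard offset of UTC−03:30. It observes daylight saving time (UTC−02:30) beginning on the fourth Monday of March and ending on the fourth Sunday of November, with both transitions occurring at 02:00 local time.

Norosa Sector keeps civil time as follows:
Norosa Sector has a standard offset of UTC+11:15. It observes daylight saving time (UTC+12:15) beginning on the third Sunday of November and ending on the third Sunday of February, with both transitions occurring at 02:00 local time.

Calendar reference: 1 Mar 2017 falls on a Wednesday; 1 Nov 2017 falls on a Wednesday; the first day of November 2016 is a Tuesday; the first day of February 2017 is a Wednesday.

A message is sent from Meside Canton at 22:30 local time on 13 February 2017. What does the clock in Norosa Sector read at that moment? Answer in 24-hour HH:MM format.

1 March 2017 is a Wednesday, so the first Monday is March 6 and the fourth is March 27.
1 November 2017 is a Wednesday, so the first Sunday is November 5 and the fourth is November 26.
13 February 2017 does not fall between 27 March and 26 November, so daylight saving is not in effect and Meside Canton is at UTC−03:30.
22:30 Meside Canton + 3h30m = 02:00 UTC (rolling into the next day, 14 February 2017).
1 November 2016 is a Tuesday, so the first Sunday is November 6 and the third is November 20.
1 February 2017 is a Wednesday, so the first Sunday is February 5 and the third is February 19.
At the standard offset (UTC+11:15), 02:00 UTC + 11h15m = 13:15 Norosa Sector standard time.
The standard-time date in Norosa Sector, 14 February 2017, falls between 20 November 2016 and 19 February 2017, so daylight saving is in effect and Norosa Sector is at UTC+12:15.
02:00 UTC + 12h15m = 14:15 Norosa Sector.

14:15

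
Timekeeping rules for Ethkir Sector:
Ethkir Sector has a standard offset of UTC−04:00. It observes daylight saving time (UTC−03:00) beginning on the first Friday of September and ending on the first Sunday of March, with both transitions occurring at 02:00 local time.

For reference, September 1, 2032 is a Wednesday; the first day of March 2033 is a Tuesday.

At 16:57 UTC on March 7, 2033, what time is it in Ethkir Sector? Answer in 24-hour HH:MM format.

1 September 2032 is a Wednesday, so the first Friday is September 3.
1 March 2033 is a Tuesday, so the first Sunday is March 6.
At the standard offset (UTC−04:00), 16:57 UTC − 4h = 12:57 Ethkir Sector standard time.
The standard-time date in Ethkir Sector, March 7, 2033, does not fall between 3 September 2032 and 6 March 2033, so daylight saving is not in effect and Ethkir Sector is at UTC−04:00.
16:57 UTC − 4h = 12:57 local.

12:57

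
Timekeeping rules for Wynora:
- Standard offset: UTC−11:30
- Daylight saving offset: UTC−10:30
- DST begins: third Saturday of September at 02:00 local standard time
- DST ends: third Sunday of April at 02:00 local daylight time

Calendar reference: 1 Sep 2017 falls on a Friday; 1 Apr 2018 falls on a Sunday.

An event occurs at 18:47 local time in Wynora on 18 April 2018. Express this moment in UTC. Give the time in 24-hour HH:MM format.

1 September 2017 is a Friday, so the first Saturday is September 2 and the third is September 16.
1 April 2018 is a Sunday, so the first Sunday is April 1 and the third is April 15.
18 April 2018 is outside the daylight-saving period (16 September 2017 – 15 April 2018), so Wynora is on standard time, UTC−11:30.
18:47 local + 11h30m = 06:17 UTC (rolling into the next day, 19 April 2018).

06:17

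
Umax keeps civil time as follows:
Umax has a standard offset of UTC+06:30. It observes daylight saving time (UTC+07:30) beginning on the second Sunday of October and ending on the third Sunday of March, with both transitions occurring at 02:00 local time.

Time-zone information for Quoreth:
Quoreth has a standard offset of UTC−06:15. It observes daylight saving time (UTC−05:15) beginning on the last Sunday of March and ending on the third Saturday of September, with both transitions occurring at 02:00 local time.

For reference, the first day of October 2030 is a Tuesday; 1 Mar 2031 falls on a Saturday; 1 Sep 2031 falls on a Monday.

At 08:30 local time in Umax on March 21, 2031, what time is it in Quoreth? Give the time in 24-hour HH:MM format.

19:45

1 October 2030 is a Tuesday, so the first Sunday is October 6 and the second is October 13.
1 March 2031 is a Saturday, so the first Sunday is March 2 and the third is March 16.
March 21, 2031 is outside the daylight-saving period (13 October 2030 – 16 March 2031), so Umax is on standard time, UTC+06:30.
08:30 Umax − 6h30m = 02:00 UTC.
1 March 2031 is a Saturday, so Sundays fall on 2, 9, 16, 23, 30; the last is March 30.
1 September 2031 is a Monday, so the first Saturday is September 6 and the third is September 20.
At the standard offset (UTC−06:15), 02:00 UTC − 6h15m = 19:45 Quoreth standard time (rolling into the previous day, 20 March 2031).
The standard-time date in Quoreth, March 20, 2031, does not fall between 30 March and 20 September, so daylight saving is not in effect and Quoreth is at UTC−06:15.
02:00 UTC − 6h15m = 19:45 Quoreth (rolling into the previous day, 20 March 2031).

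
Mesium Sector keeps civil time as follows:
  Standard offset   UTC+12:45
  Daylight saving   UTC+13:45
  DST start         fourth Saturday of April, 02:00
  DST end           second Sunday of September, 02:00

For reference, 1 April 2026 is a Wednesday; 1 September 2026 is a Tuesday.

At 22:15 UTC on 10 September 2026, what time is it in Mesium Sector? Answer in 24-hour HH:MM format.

1 April 2026 is a Wednesday, so the first Saturday is April 4 and the fourth is April 25.
1 September 2026 is a Tuesday, so the first Sunday is September 6 and the second is September 13.
At the standard offset (UTC+12:45), 22:15 UTC + 12h45m = 11:00 Mesium Sector standard time (rolling into the next day, 11 September 2026).
The standard-time date in Mesium Sector, 11 September 2026, falls between 25 April and 13 September, so daylight saving is in effect and Mesium Sector is at UTC+13:45.
22:15 UTC + 13h45m = 12:00 local (rolling into the next day, 11 September 2026).

12:00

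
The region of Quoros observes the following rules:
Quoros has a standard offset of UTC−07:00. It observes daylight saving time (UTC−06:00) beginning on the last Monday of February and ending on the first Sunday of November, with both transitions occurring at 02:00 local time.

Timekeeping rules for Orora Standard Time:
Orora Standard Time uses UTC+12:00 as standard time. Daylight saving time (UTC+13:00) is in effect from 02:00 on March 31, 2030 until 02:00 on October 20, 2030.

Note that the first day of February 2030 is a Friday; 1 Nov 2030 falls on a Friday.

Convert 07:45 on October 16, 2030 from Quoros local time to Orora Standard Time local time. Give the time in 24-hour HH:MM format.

02:45

1 February 2030 is a Friday, so Mondays fall on 4, 11, 18, 25; the last is February 25.
1 November 2030 is a Friday, so the first Sunday is November 3.
October 16, 2030 lies within the daylight-saving period (25 February – 3 November), so Quoros is on daylight time, UTC−06:00.
07:45 Quoros + 6h = 13:45 UTC.
At the standard offset (UTC+12:00), 13:45 UTC + 12h = 01:45 Orora Standard Time standard time (rolling into the next day, 17 October 2030).
The standard-time date in Orora Standard Time, October 17, 2030, falls between 31 March and 20 October, so daylight saving is in effect and Orora Standard Time is at UTC+13:00.
13:45 UTC + 13h = 02:45 Orora Standard Time (rolling into the next day, 17 October 2030).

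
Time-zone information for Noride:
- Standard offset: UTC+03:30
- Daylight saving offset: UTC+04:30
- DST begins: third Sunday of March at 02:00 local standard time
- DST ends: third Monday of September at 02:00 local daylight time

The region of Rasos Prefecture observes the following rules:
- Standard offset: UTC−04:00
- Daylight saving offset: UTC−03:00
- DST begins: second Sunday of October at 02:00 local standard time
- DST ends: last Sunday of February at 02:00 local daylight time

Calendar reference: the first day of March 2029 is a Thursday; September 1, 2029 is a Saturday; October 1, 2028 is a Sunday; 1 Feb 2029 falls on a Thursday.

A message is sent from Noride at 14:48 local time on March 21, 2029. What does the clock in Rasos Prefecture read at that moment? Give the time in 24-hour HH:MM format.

1 March 2029 is a Thursday, so the first Sunday is March 4 and the third is March 18.
1 September 2029 is a Saturday, so the first Monday is September 3 and the third is September 17.
Daylight saving runs 18 March – 17 September; March 21, 2029 is inside that window, so Noride is at UTC+04:30.
14:48 Noride − 4h30m = 10:18 UTC.
1 October 2028 is a Sunday, so the first Sunday is October 1 and the second is October 8.
1 February 2029 is a Thursday, so Sundays fall on 4, 11, 18, 25; the last is February 25.
At the standard offset (UTC−04:00), 10:18 UTC − 4h = 06:18 Rasos Prefecture standard time.
The standard-time date in Rasos Prefecture, March 21, 2029, is outside the daylight-saving period (8 October 2028 – 25 February 2029), so Rasos Prefecture is on standard time, UTC−04:00.
10:18 UTC − 4h = 06:18 Rasos Prefecture.

06:18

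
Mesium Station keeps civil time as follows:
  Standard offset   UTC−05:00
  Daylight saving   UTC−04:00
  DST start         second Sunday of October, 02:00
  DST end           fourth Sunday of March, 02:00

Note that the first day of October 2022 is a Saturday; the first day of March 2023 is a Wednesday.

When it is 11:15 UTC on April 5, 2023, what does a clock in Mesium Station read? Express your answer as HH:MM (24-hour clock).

1 October 2022 is a Saturday, so the first Sunday is October 2 and the second is October 9.
1 March 2023 is a Wednesday, so the first Sunday is March 5 and the fourth is March 26.
At the standard offset (UTC−05:00), 11:15 UTC − 5h = 06:15 Mesium Station standard time.
The standard-time date in Mesium Station, April 5, 2023, is outside the daylight-saving period (9 October 2022 – 26 March 2023), so Mesium Station is on standard time, UTC−05:00.
11:15 UTC − 5h = 06:15 local.

06:15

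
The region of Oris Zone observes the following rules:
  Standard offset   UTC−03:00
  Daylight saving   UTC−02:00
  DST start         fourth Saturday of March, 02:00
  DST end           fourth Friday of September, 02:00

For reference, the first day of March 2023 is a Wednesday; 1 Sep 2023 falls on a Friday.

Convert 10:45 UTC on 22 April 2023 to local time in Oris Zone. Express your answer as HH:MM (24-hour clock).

08:45

1 March 2023 is a Wednesday, so the first Saturday is March 4 and the fourth is March 25.
1 September 2023 is a Friday, so the first Friday is September 1 and the fourth is September 22.
At the standard offset (UTC−03:00), 10:45 UTC − 3h = 07:45 Oris Zone standard time.
The standard-time date in Oris Zone, 22 April 2023, falls between 25 March and 22 September, so daylight saving is in effect and Oris Zone is at UTC−02:00.
10:45 UTC − 2h = 08:45 local.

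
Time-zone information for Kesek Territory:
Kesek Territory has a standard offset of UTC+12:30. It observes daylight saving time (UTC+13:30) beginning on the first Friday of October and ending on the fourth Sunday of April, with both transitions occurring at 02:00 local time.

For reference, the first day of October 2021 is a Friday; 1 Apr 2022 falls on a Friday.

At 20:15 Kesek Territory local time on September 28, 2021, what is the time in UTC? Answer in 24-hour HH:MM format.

07:45

1 October 2021 is a Friday, so the first Friday is October 1.
1 April 2022 is a Friday, so the first Sunday is April 3 and the fourth is April 24.
September 28, 2021 is outside the daylight-saving period (1 October 2021 – 24 April 2022), so Kesek Territory is on standard time, UTC+12:30.
20:15 local − 12h30m = 07:45 UTC.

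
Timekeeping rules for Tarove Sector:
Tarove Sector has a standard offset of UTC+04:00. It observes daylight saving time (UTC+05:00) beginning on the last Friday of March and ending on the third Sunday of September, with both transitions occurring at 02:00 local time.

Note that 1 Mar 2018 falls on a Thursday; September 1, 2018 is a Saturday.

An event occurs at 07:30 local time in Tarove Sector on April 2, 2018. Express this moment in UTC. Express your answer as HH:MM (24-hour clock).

1 March 2018 is a Thursday, so Fridays fall on 2, 9, 16, 23, 30; the last is March 30.
1 September 2018 is a Saturday, so the first Sunday is September 2 and the third is September 16.
April 2, 2018 lies within the daylight-saving period (30 March – 16 September), so Tarove Sector is on daylight time, UTC+05:00.
07:30 local − 5h = 02:30 UTC.

02:30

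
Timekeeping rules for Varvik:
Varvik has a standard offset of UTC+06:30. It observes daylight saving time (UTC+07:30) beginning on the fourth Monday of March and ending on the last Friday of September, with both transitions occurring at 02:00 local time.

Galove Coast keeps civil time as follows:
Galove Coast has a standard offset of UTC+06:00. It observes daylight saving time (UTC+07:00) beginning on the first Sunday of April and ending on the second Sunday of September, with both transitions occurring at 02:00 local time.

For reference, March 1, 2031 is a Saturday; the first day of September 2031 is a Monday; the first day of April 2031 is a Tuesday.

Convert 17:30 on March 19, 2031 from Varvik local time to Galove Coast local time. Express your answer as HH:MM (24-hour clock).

1 March 2031 is a Saturday, so the first Monday is March 3 and the fourth is March 24.
1 September 2031 is a Monday, so Fridays fall on 5, 12, 19, 26; the last is September 26.
Daylight saving runs 24 March – 26 September; March 19, 2031 is outside that window, so Varvik is on standard time at UTC+06:30.
17:30 Varvik − 6h30m = 11:00 UTC.
1 April 2031 is a Tuesday, so the first Sunday is April 6.
1 September 2031 is a Monday, so the first Sunday is September 7 and the second is September 14.
At the standard offset (UTC+06:00), 11:00 UTC + 6h = 17:00 Galove Coast standard time.
The standard-time date in Galove Coast, March 19, 2031, does not fall between 6 April and 14 September, so daylight saving is not in effect and Galove Coast is at UTC+06:00.
11:00 UTC + 6h = 17:00 Galove Coast.

17:00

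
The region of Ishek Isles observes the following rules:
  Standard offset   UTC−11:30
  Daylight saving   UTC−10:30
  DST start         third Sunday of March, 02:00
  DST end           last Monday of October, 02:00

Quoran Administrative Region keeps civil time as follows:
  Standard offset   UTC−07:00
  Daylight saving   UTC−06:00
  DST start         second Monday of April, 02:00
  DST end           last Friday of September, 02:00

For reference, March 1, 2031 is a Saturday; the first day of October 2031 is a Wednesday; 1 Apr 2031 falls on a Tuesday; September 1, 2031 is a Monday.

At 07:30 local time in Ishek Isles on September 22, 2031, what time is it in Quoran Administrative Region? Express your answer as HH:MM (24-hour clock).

12:00

1 March 2031 is a Saturday, so the first Sunday is March 2 and the third is March 16.
1 October 2031 is a Wednesday, so Mondays fall on 6, 13, 20, 27; the last is October 27.
Daylight saving runs 16 March – 27 October; September 22, 2031 is inside that window, so Ishek Isles is at UTC−10:30.
07:30 Ishek Isles + 10h30m = 18:00 UTC.
1 April 2031 is a Tuesday, so the first Monday is April 7 and the second is April 14.
1 September 2031 is a Monday, so Fridays fall on 5, 12, 19, 26; the last is September 26.
At the standard offset (UTC−07:00), 18:00 UTC − 7h = 11:00 Quoran Administrative Region standard time.
Daylight saving runs 14 April – 26 September; the standard-time date in Quoran Administrative Region, September 22, 2031, is inside that window, so Quoran Administrative Region is at UTC−06:00.
18:00 UTC − 6h = 12:00 Quoran Administrative Region.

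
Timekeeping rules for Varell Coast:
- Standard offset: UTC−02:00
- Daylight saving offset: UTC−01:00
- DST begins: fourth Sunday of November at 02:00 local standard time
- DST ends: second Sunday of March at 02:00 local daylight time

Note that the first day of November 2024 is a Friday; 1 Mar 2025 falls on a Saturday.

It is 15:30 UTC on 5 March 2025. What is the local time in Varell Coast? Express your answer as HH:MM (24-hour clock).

14:30

1 November 2024 is a Friday, so the first Sunday is November 3 and the fourth is November 24.
1 March 2025 is a Saturday, so the first Sunday is March 2 and the second is March 9.
At the standard offset (UTC−02:00), 15:30 UTC − 2h = 13:30 Varell Coast standard time.
Daylight saving runs 24 November 2024 – 9 March 2025; the standard-time date in Varell Coast, 5 March 2025, is inside that window, so Varell Coast is at UTC−01:00.
15:30 UTC − 1h = 14:30 local.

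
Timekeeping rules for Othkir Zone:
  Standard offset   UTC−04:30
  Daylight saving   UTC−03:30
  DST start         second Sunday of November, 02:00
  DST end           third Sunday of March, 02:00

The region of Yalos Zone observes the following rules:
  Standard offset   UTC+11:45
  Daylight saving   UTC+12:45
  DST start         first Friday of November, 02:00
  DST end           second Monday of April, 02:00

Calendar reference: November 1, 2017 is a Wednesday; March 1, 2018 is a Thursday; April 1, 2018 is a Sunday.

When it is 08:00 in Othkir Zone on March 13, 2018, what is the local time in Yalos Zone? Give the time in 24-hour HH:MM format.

00:15

1 November 2017 is a Wednesday, so the first Sunday is November 5 and the second is November 12.
1 March 2018 is a Thursday, so the first Sunday is March 4 and the third is March 18.
March 13, 2018 falls between 12 November 2017 and 18 March 2018, so daylight saving is in effect and Othkir Zone is at UTC−03:30.
08:00 Othkir Zone + 3h30m = 11:30 UTC.
1 November 2017 is a Wednesday, so the first Friday is November 3.
1 April 2018 is a Sunday, so the first Monday is April 2 and the second is April 9.
At the standard offset (UTC+11:45), 11:30 UTC + 11h45m = 23:15 Yalos Zone standard time.
Daylight saving runs 3 November 2017 – 9 April 2018; the standard-time date in Yalos Zone, March 13, 2018, is inside that window, so Yalos Zone is at UTC+12:45.
11:30 UTC + 12h45m = 00:15 Yalos Zone (rolling into the next day, 14 March 2018).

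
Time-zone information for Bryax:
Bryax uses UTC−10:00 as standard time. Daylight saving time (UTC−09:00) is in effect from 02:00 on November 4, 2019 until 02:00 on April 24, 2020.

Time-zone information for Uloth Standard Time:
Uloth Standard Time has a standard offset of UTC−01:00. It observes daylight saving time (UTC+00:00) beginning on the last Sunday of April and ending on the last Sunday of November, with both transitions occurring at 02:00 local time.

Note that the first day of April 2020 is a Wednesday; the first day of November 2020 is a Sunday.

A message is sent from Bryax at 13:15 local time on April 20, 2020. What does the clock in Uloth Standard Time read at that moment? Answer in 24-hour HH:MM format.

April 20, 2020 falls between 4 November 2019 and 24 April 2020, so daylight saving is in effect and Bryax is at UTC−09:00.
13:15 Bryax + 9h = 22:15 UTC.
1 April 2020 is a Wednesday, so Sundays fall on 5, 12, 19, 26; the last is April 26.
1 November 2020 is a Sunday, so Sundays fall on 1, 8, 15, 22, 29; the last is November 29.
At the standard offset (UTC−01:00), 22:15 UTC − 1h = 21:15 Uloth Standard Time standard time.
The standard-time date in Uloth Standard Time, April 20, 2020, does not fall between 26 April and 29 November, so daylight saving is not in effect and Uloth Standard Time is at UTC−01:00.
22:15 UTC − 1h = 21:15 Uloth Standard Time.

21:15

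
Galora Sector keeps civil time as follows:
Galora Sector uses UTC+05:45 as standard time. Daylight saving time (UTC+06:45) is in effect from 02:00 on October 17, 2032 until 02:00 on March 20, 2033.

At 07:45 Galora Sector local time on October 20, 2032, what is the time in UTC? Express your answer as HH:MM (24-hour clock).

01:00

October 20, 2032 falls between 17 October 2032 and 20 March 2033, so daylight saving is in effect and Galora Sector is at UTC+06:45.
07:45 local − 6h45m = 01:00 UTC.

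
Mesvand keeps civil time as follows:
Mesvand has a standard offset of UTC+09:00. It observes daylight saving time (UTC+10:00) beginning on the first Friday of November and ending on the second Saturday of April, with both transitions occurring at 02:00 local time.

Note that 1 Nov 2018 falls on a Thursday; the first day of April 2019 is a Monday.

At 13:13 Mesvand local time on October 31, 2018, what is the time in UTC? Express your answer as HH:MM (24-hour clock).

1 November 2018 is a Thursday, so the first Friday is November 2.
1 April 2019 is a Monday, so the first Saturday is April 6 and the second is April 13.
Daylight saving runs 2 November 2018 – 13 April 2019; October 31, 2018 is outside that window, so Mesvand is on standard time at UTC+09:00.
13:13 local − 9h = 04:13 UTC.

04:13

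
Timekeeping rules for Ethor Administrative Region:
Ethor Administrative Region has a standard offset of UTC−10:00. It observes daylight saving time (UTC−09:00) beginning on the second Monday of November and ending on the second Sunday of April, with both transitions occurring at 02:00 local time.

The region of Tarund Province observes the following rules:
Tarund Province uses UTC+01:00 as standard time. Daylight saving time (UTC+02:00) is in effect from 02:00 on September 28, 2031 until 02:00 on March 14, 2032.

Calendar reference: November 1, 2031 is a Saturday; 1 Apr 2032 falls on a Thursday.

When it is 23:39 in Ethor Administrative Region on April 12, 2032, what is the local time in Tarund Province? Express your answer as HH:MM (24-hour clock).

10:39

1 November 2031 is a Saturday, so the first Monday is November 3 and the second is November 10.
1 April 2032 is a Thursday, so the first Sunday is April 4 and the second is April 11.
Daylight saving runs 10 November 2031 – 11 April 2032; April 12, 2032 is outside that window, so Ethor Administrative Region is on standard time at UTC−10:00.
23:39 Ethor Administrative Region + 10h = 09:39 UTC (rolling into the next day, 13 April 2032).
At the standard offset (UTC+01:00), 09:39 UTC + 1h = 10:39 Tarund Province standard time.
The standard-time date in Tarund Province, April 13, 2032, does not fall between 28 September 2031 and 14 March 2032, so daylight saving is not in effect and Tarund Province is at UTC+01:00.
09:39 UTC + 1h = 10:39 Tarund Province.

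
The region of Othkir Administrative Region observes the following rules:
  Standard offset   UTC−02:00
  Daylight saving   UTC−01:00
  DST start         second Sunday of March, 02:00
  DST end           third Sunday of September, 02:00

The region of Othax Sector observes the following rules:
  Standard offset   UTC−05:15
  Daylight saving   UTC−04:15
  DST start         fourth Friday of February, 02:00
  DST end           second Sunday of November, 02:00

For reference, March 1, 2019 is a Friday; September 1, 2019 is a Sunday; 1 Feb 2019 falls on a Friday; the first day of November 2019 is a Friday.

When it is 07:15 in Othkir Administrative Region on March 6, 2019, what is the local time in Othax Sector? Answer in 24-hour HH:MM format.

05:00

1 March 2019 is a Friday, so the first Sunday is March 3 and the second is March 10.
1 September 2019 is a Sunday, so the first Sunday is September 1 and the third is September 15.
March 6, 2019 does not fall between 10 March and 15 September, so daylight saving is not in effect and Othkir Administrative Region is at UTC−02:00.
07:15 Othkir Administrative Region + 2h = 09:15 UTC.
1 February 2019 is a Friday, so the first Friday is February 1 and the fourth is February 22.
1 November 2019 is a Friday, so the first Sunday is November 3 and the second is November 10.
At the standard offset (UTC−05:15), 09:15 UTC − 5h15m = 04:00 Othax Sector standard time.
The standard-time date in Othax Sector, March 6, 2019, falls between 22 February and 10 November, so daylight saving is in effect and Othax Sector is at UTC−04:15.
09:15 UTC − 4h15m = 05:00 Othax Sector.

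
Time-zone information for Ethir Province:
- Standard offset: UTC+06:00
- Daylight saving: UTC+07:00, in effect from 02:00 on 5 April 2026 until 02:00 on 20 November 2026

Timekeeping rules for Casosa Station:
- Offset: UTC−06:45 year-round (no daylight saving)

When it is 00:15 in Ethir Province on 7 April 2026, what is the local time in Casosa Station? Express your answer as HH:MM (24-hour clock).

10:30

Daylight saving runs 5 April – 20 November; 7 April 2026 is inside that window, so Ethir Province is at UTC+07:00.
00:15 Ethir Province − 7h = 17:15 UTC (rolling into the previous day, 6 April 2026).
Casosa Station stays on UTC−06:45 all year.
17:15 UTC − 6h45m = 10:30 Casosa Station.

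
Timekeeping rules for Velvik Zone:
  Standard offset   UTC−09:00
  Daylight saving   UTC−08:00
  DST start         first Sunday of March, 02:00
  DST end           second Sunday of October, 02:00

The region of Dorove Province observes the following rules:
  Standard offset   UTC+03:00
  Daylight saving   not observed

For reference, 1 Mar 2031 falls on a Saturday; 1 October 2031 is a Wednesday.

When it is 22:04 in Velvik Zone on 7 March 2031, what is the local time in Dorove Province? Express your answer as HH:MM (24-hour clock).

09:04

1 March 2031 is a Saturday, so the first Sunday is March 2.
1 October 2031 is a Wednesday, so the first Sunday is October 5 and the second is October 12.
7 March 2031 lies within the daylight-saving period (2 March – 12 October), so Velvik Zone is on daylight time, UTC−08:00.
22:04 Velvik Zone + 8h = 06:04 UTC (rolling into the next day, 8 March 2031).
Dorove Province has no daylight saving, so its offset is UTC+03:00 year-round.
06:04 UTC + 3h = 09:04 Dorove Province.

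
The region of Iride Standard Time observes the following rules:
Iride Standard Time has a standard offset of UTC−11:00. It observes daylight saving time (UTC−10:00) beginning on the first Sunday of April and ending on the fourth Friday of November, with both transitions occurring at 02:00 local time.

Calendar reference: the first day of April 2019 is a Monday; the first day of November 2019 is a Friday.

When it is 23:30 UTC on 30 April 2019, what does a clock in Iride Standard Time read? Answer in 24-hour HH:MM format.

13:30

1 April 2019 is a Monday, so the first Sunday is April 7.
1 November 2019 is a Friday, so the first Friday is November 1 and the fourth is November 22.
At the standard offset (UTC−11:00), 23:30 UTC − 11h = 12:30 Iride Standard Time standard time.
Daylight saving runs 7 April – 22 November; the standard-time date in Iride Standard Time, 30 April 2019, is inside that window, so Iride Standard Time is at UTC−10:00.
23:30 UTC − 10h = 13:30 local.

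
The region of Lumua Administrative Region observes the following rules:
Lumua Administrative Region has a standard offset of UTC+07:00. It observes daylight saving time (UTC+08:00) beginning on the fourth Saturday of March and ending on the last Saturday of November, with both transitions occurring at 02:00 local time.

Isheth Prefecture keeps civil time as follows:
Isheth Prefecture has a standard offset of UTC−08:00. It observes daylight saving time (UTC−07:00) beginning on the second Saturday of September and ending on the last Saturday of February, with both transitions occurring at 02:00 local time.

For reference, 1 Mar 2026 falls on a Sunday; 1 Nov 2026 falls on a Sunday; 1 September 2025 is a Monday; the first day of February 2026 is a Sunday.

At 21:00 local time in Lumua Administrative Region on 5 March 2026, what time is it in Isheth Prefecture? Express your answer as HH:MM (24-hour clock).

06:00

1 March 2026 is a Sunday, so the first Saturday is March 7 and the fourth is March 28.
1 November 2026 is a Sunday, so Saturdays fall on 7, 14, 21, 28; the last is November 28.
Daylight saving runs 28 March – 28 November; 5 March 2026 is outside that window, so Lumua Administrative Region is on standard time at UTC+07:00.
21:00 Lumua Administrative Region − 7h = 14:00 UTC.
1 September 2025 is a Monday, so the first Saturday is September 6 and the second is September 13.
1 February 2026 is a Sunday, so Saturdays fall on 7, 14, 21, 28; the last is February 28.
At the standard offset (UTC−08:00), 14:00 UTC − 8h = 06:00 Isheth Prefecture standard time.
Daylight saving runs 13 September 2025 – 28 February 2026; the standard-time date in Isheth Prefecture, 5 March 2026, is outside that window, so Isheth Prefecture is on standard time at UTC−08:00.
14:00 UTC − 8h = 06:00 Isheth Prefecture.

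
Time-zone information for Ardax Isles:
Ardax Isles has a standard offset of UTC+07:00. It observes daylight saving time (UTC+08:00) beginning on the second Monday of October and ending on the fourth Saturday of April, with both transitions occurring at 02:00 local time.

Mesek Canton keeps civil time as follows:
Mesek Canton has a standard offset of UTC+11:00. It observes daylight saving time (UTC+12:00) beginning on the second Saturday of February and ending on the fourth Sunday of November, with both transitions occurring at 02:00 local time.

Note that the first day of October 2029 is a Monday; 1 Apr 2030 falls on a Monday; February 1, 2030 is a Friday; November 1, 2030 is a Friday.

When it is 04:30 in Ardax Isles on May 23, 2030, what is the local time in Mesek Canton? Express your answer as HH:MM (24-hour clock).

09:30

1 October 2029 is a Monday, so the first Monday is October 1 and the second is October 8.
1 April 2030 is a Monday, so the first Saturday is April 6 and the fourth is April 27.
May 23, 2030 does not fall between 8 October 2029 and 27 April 2030, so daylight saving is not in effect and Ardax Isles is at UTC+07:00.
04:30 Ardax Isles − 7h = 21:30 UTC (rolling into the previous day, 22 May 2030).
1 February 2030 is a Friday, so the first Saturday is February 2 and the second is February 9.
1 November 2030 is a Friday, so the first Sunday is November 3 and the fourth is November 24.
At the standard offset (UTC+11:00), 21:30 UTC + 11h = 08:30 Mesek Canton standard time (rolling into the next day, 23 May 2030).
The standard-time date in Mesek Canton, May 23, 2030, lies within the daylight-saving period (9 February – 24 November), so Mesek Canton is on daylight time, UTC+12:00.
21:30 UTC + 12h = 09:30 Mesek Canton (rolling into the next day, 23 May 2030).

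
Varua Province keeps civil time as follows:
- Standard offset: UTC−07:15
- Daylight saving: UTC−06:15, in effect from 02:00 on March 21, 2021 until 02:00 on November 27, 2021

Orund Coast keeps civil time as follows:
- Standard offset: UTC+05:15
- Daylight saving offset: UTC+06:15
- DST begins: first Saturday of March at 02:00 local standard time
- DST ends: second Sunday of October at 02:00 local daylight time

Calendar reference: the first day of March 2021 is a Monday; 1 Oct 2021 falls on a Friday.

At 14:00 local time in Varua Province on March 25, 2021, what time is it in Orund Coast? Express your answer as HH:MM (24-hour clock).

March 25, 2021 falls between 21 March and 27 November, so daylight saving is in effect and Varua Province is at UTC−06:15.
14:00 Varua Province + 6h15m = 20:15 UTC.
1 March 2021 is a Monday, so the first Saturday is March 6.
1 October 2021 is a Friday, so the first Sunday is October 3 and the second is October 10.
At the standard offset (UTC+05:15), 20:15 UTC + 5h15m = 01:30 Orund Coast standard time (rolling into the next day, 26 March 2021).
The standard-time date in Orund Coast, March 26, 2021, lies within the daylight-saving period (6 March – 10 October), so Orund Coast is on daylight time, UTC+06:15.
20:15 UTC + 6h15m = 02:30 Orund Coast (rolling into the next day, 26 March 2021).

02:30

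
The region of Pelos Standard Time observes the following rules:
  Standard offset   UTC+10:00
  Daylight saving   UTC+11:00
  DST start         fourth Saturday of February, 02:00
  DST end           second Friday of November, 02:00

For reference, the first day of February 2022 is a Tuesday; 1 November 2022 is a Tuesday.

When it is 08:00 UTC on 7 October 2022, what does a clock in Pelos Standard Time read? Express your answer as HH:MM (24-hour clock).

19:00

1 February 2022 is a Tuesday, so the first Saturday is February 5 and the fourth is February 26.
1 November 2022 is a Tuesday, so the first Friday is November 4 and the second is November 11.
At the standard offset (UTC+10:00), 08:00 UTC + 10h = 18:00 Pelos Standard Time standard time.
The standard-time date in Pelos Standard Time, 7 October 2022, lies within the daylight-saving period (26 February – 11 November), so Pelos Standard Time is on daylight time, UTC+11:00.
08:00 UTC + 11h = 19:00 local.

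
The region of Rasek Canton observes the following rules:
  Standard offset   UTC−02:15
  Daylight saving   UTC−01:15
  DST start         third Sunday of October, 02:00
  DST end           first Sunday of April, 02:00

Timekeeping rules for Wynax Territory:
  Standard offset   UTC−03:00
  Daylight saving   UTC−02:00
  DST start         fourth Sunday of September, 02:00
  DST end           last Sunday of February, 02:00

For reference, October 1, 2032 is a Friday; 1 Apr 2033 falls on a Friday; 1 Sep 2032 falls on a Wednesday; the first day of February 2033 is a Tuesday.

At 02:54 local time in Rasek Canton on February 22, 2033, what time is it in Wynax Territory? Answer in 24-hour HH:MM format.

02:09

1 October 2032 is a Friday, so the first Sunday is October 3 and the third is October 17.
1 April 2033 is a Friday, so the first Sunday is April 3.
February 22, 2033 lies within the daylight-saving period (17 October 2032 – 3 April 2033), so Rasek Canton is on daylight time, UTC−01:15.
02:54 Rasek Canton + 1h15m = 04:09 UTC.
1 September 2032 is a Wednesday, so the first Sunday is September 5 and the fourth is September 26.
1 February 2033 is a Tuesday, so Sundays fall on 6, 13, 20, 27; the last is February 27.
At the standard offset (UTC−03:00), 04:09 UTC − 3h = 01:09 Wynax Territory standard time.
Daylight saving runs 26 September 2032 – 27 February 2033; the standard-time date in Wynax Territory, February 22, 2033, is inside that window, so Wynax Territory is at UTC−02:00.
04:09 UTC − 2h = 02:09 Wynax Territory.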